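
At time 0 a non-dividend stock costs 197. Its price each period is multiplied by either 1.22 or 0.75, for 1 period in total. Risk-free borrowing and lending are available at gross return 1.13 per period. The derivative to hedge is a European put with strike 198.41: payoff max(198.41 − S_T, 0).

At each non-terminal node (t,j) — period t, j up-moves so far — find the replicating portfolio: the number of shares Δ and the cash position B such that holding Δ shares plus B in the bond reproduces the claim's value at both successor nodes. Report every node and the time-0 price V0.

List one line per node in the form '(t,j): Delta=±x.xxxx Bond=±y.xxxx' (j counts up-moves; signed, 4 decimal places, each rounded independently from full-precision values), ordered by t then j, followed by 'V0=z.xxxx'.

(0,0): Delta=-0.5471 Bond=116.3721
V0=8.5848

The replicating-portfolio and risk-neutral prices coincide; use p* = (1.13−0.75)/(1.22−0.75) = 0.8085 for the latter.
Terminal payoffs: V(1,0)=50.6600, V(1,1)=0.0000
Node (0,0) S=197.0000: V=(p*·0.0000+(1−p*)·50.6600)/1.13=8.5848; Δ=(0.0000−50.6600)/(240.3400−147.7500)=-0.5471; B=V−Δ·S=116.3721
The time-0 hedge costs 8.5848, which is the no-arbitrage price.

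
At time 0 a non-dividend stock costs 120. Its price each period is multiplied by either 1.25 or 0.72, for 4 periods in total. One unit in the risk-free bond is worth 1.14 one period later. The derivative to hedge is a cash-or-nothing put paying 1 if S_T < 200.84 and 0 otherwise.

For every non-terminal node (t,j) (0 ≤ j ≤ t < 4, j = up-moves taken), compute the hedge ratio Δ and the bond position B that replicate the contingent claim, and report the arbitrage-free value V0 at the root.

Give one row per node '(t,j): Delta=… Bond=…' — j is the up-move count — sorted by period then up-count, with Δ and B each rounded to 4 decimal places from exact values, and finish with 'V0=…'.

The replicating-portfolio and risk-neutral prices coincide; use p* = (1.14−0.72)/(1.25−0.72) = 0.7925 for the latter.
Terminal payoffs: V(4,0)=1.0000, V(4,1)=1.0000, V(4,2)=1.0000, V(4,3)=1.0000, V(4,4)=0.0000
(3,0): S=44.7898. Δ = (V_up−V_dn)/(S_up−S_dn) = (1.0000−1.0000)/(55.9872−32.2486) = 0.0000. V = [p*·1.0000 + (1−p*)·1.0000]/1.14 = 0.8772. B = V − Δ·S = 0.8772.
(3,1): S=77.7600. Δ = (V_up−V_dn)/(S_up−S_dn) = (1.0000−1.0000)/(97.2000−55.9872) = 0.0000. V = [p*·1.0000 + (1−p*)·1.0000]/1.14 = 0.8772. B = V − Δ·S = 0.8772.
(3,2): S=135.0000. Δ = (V_up−V_dn)/(S_up−S_dn) = (1.0000−1.0000)/(168.7500−97.2000) = 0.0000. V = [p*·1.0000 + (1−p*)·1.0000]/1.14 = 0.8772. B = V − Δ·S = 0.8772.
(3,3): S=234.3750. Δ = (V_up−V_dn)/(S_up−S_dn) = (0.0000−1.0000)/(292.9688−168.7500) = -0.0081. V = [p*·0.0000 + (1−p*)·1.0000]/1.14 = 0.1821. B = V − Δ·S = 2.0689.
(2,0): S=62.2080. Δ = (V_up−V_dn)/(S_up−S_dn) = (0.8772−0.8772)/(77.7600−44.7898) = 0.0000. V = [p*·0.8772 + (1−p*)·0.8772]/1.14 = 0.7695. B = V − Δ·S = 0.7695.
(2,1): S=108.0000. Δ = (V_up−V_dn)/(S_up−S_dn) = (0.8772−0.8772)/(135.0000−77.7600) = 0.0000. V = [p*·0.8772 + (1−p*)·0.8772]/1.14 = 0.7695. B = V − Δ·S = 0.7695.
(2,2): S=187.5000. Δ = (V_up−V_dn)/(S_up−S_dn) = (0.1821−0.8772)/(234.3750−135.0000) = -0.0070. V = [p*·0.1821 + (1−p*)·0.8772]/1.14 = 0.2863. B = V − Δ·S = 1.5978.
(1,0): S=86.4000. Δ = (V_up−V_dn)/(S_up−S_dn) = (0.7695−0.7695)/(108.0000−62.2080) = 0.0000. V = [p*·0.7695 + (1−p*)·0.7695]/1.14 = 0.6750. B = V − Δ·S = 0.6750.
(1,1): S=150.0000. Δ = (V_up−V_dn)/(S_up−S_dn) = (0.2863−0.7695)/(187.5000−108.0000) = -0.0061. V = [p*·0.2863 + (1−p*)·0.7695]/1.14 = 0.3391. B = V − Δ·S = 1.2508.
(0,0): S=120.0000. Δ = (V_up−V_dn)/(S_up−S_dn) = (0.3391−0.6750)/(150.0000−86.4000) = -0.0053. V = [p*·0.3391 + (1−p*)·0.6750]/1.14 = 0.3586. B = V − Δ·S = 0.9924.
Each (Δ,B) replicates both successor values, so the strategy is self-financing and V0 is arbitrage-free.

(0,0): Delta=-0.0053 Bond=0.9924
(1,0): Delta=0.0000 Bond=0.6750
(1,1): Delta=-0.0061 Bond=1.2508
(2,0): Delta=0.0000 Bond=0.7695
(2,1): Delta=0.0000 Bond=0.7695
(2,2): Delta=-0.0070 Bond=1.5978
(3,0): Delta=0.0000 Bond=0.8772
(3,1): Delta=0.0000 Bond=0.8772
(3,2): Delta=0.0000 Bond=0.8772
(3,3): Delta=-0.0081 Bond=2.0689
V0=0.3586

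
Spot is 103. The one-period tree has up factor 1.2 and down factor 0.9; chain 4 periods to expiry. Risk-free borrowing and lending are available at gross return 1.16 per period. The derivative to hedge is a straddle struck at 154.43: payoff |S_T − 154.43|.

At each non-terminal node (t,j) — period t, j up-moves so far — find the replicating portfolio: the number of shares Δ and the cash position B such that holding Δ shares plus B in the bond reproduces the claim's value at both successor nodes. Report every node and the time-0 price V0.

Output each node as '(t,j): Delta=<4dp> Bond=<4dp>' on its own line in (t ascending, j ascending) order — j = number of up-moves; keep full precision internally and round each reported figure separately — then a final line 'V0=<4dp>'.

(0,0): Delta=0.5130 Bond=-31.4816
(1,0): Delta=-0.7689 Bond=82.3190
(1,1): Delta=0.6609 Bond=-54.8014
(2,0): Delta=-1.0000 Bond=114.7666
(2,1): Delta=-0.7423 Bond=92.5244
(2,2): Delta=0.8228 Bond=-87.5841
(3,0): Delta=-1.0000 Bond=133.1293
(3,1): Delta=-1.0000 Bond=133.1293
(3,2): Delta=-0.7126 Bond=103.3590
(3,3): Delta=1.0000 Bond=-133.1293
V0=21.3585

Under the risk-neutral measure, an up-move has probability p* = (R−d)/(u−d) = 0.8667 and values discount at R = 1.16.
At expiry t=4: V(4,0)=86.8517, V(4,1)=64.3256, V(4,2)=34.2908, V(4,3)=5.7556, V(4,4)=59.1508
Node (3,0) S=75.0870: V=(p*·64.3256+(1−p*)·86.8517)/1.16=58.0423; Δ=(64.3256−86.8517)/(90.1044−67.5783)=-1.0000; B=V−Δ·S=133.1293
Node (3,1) S=100.1160: V=(p*·34.2908+(1−p*)·64.3256)/1.16=33.0133; Δ=(34.2908−64.3256)/(120.1392−90.1044)=-1.0000; B=V−Δ·S=133.1293
Node (3,2) S=133.4880: V=(p*·5.7556+(1−p*)·34.2908)/1.16=8.2416; Δ=(5.7556−34.2908)/(160.1856−120.1392)=-0.7126; B=V−Δ·S=103.3590
Node (3,3) S=177.9840: V=(p*·59.1508+(1−p*)·5.7556)/1.16=44.8547; Δ=(59.1508−5.7556)/(213.5808−160.1856)=1.0000; B=V−Δ·S=-133.1293
Node (2,0) S=83.4300: V=(p*·33.0133+(1−p*)·58.0423)/1.16=31.3366; Δ=(33.0133−58.0423)/(100.1160−75.0870)=-1.0000; B=V−Δ·S=114.7666
Node (2,1) S=111.2400: V=(p*·8.2416+(1−p*)·33.0133)/1.16=9.9522; Δ=(8.2416−33.0133)/(133.4880−100.1160)=-0.7423; B=V−Δ·S=92.5244
Node (2,2) S=148.3200: V=(p*·44.8547+(1−p*)·8.2416)/1.16=34.4594; Δ=(44.8547−8.2416)/(177.9840−133.4880)=0.8228; B=V−Δ·S=-87.5841
Node (1,0) S=92.7000: V=(p*·9.9522+(1−p*)·31.3366)/1.16=11.0374; Δ=(9.9522−31.3366)/(111.2400−83.4300)=-0.7689; B=V−Δ·S=82.3190
Node (1,1) S=123.6000: V=(p*·34.4594+(1−p*)·9.9522)/1.16=26.8895; Δ=(34.4594−9.9522)/(148.3200−111.2400)=0.6609; B=V−Δ·S=-54.8014
Node (0,0) S=103.0000: V=(p*·26.8895+(1−p*)·11.0374)/1.16=21.3585; Δ=(26.8895−11.0374)/(123.6000−92.7000)=0.5130; B=V−Δ·S=-31.4816
The time-0 hedge costs 21.3585, which is the no-arbitrage price.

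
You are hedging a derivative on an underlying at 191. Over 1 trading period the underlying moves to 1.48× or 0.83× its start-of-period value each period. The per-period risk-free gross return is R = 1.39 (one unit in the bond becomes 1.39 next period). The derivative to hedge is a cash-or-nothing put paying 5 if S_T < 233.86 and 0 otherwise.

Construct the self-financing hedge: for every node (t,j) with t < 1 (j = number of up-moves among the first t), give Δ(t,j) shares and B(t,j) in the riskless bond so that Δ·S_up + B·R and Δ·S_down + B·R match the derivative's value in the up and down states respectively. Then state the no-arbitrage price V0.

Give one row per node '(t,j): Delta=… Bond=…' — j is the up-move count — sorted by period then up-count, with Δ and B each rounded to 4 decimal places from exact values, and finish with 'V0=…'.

(0,0): Delta=-0.0403 Bond=8.1904
V0=0.4981

Under the risk-neutral measure, an up-move has probability p* = (R−d)/(u−d) = 0.8615 and values discount at R = 1.39.
Terminal payoffs: V(1,0)=5.0000, V(1,1)=0.0000
(0,0): S=191.0000. Δ = (V_up−V_dn)/(S_up−S_dn) = (0.0000−5.0000)/(282.6800−158.5300) = -0.0403. V = [p*·0.0000 + (1−p*)·5.0000]/1.39 = 0.4981. B = V − Δ·S = 8.1904.
Self-financing check: at every node Δ·S+B equals the discounted successor values.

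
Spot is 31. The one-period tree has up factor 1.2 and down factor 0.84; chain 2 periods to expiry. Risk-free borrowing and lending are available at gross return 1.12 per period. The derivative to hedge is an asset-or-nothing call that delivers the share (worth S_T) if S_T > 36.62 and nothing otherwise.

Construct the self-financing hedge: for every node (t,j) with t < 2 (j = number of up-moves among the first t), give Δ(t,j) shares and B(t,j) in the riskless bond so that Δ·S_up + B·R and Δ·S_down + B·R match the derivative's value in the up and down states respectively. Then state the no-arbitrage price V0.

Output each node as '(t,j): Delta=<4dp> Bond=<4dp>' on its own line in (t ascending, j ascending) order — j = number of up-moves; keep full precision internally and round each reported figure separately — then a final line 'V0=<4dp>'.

Since d<R<u, set p* = (R−d)/(u−d) = 0.7778; price each node as the discounted p*-expectation of its children.
At expiry t=2: V(2,0)=0.0000, V(2,1)=0.0000, V(2,2)=44.6400
(1,0): S=26.0400. Δ = (V_up−V_dn)/(S_up−S_dn) = (0.0000−0.0000)/(31.2480−21.8736) = 0.0000. V = [p*·0.0000 + (1−p*)·0.0000]/1.12 = 0.0000. B = V − Δ·S = 0.0000.
(1,1): S=37.2000. Δ = (V_up−V_dn)/(S_up−S_dn) = (44.6400−0.0000)/(44.6400−31.2480) = 3.3333. V = [p*·44.6400 + (1−p*)·0.0000]/1.12 = 31.0000. B = V − Δ·S = -93.0000.
(0,0): S=31.0000. Δ = (V_up−V_dn)/(S_up−S_dn) = (31.0000−0.0000)/(37.2000−26.0400) = 2.7778. V = [p*·31.0000 + (1−p*)·0.0000]/1.12 = 21.5278. B = V − Δ·S = -64.5833.
Root portfolio cost Δ·31+B reproduces V0=21.5278.

(0,0): Delta=2.7778 Bond=-64.5833
(1,0): Delta=0.0000 Bond=0.0000
(1,1): Delta=3.3333 Bond=-93.0000
V0=21.5278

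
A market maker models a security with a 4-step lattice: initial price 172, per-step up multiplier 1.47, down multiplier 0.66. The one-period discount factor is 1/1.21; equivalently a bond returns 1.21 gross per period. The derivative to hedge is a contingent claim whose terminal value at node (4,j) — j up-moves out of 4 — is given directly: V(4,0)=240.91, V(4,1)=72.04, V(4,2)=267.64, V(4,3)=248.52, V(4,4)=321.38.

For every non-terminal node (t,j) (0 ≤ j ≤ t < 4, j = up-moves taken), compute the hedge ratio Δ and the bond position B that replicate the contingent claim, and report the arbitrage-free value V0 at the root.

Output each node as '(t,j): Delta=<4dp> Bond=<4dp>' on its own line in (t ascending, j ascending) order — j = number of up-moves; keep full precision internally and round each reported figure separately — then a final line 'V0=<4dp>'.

Risk-neutral probability p* = (R−d)/(u−d) = (1.21−0.66)/(1.47−0.66) = 0.6790.
Payoff layer (t=4): V(4,0)=240.9100, V(4,1)=72.0400, V(4,2)=267.6400, V(4,3)=248.5200, V(4,4)=321.3800
  t=3,j=0: stock 49.4493 → up 72.6905 (V=72.0400), down 32.6365 (V=240.9100). Price 104.3349; hedge Δ=-4.2161, bond B=312.8163.
  t=3,j=1: stock 110.1371 → up 161.9015 (V=267.6400), down 72.6905 (V=72.0400). Price 169.3015; hedge Δ=2.1926, bond B=-72.1800.
  t=3,j=2: stock 245.3054 → up 360.5989 (V=248.5200), down 161.9015 (V=267.6400). Price 210.4606; hedge Δ=-0.0962, bond B=234.0655.
  t=3,j=3: stock 546.3620 → up 803.1521 (V=321.3800), down 360.5989 (V=248.5200). Price 246.2751; hedge Δ=0.1646, bond B=156.3245.
  t=2,j=0: stock 74.9232 → up 110.1371 (V=169.3015), down 49.4493 (V=104.3349). Price 122.6843; hedge Δ=1.0705, bond B=42.4786.
  t=2,j=1: stock 166.8744 → up 245.3054 (V=210.4606), down 110.1371 (V=169.3015). Price 163.0157; hedge Δ=0.3045, bond B=112.2021.
  t=2,j=2: stock 371.6748 → up 546.3620 (V=246.2751), down 245.3054 (V=210.4606). Price 194.0323; hedge Δ=0.1190, bond B=149.8168.
  t=1,j=0: stock 113.5200 → up 166.8744 (V=163.0157), down 74.9232 (V=122.6843). Price 124.0247; hedge Δ=0.4386, bond B=74.2328.
  t=1,j=1: stock 252.8400 → up 371.6748 (V=194.0323), down 166.8744 (V=163.0157). Price 152.1292; hedge Δ=0.1514, bond B=113.8372.
  t=0,j=0: stock 172.0000 → up 252.8400 (V=152.1292), down 113.5200 (V=124.0247). Price 118.2711; hedge Δ=0.2017, bond B=83.5741.
Root portfolio cost Δ·172+B reproduces V0=118.2711.

(0,0): Delta=0.2017 Bond=83.5741
(1,0): Delta=0.4386 Bond=74.2328
(1,1): Delta=0.1514 Bond=113.8372
(2,0): Delta=1.0705 Bond=42.4786
(2,1): Delta=0.3045 Bond=112.2021
(2,2): Delta=0.1190 Bond=149.8168
(3,0): Delta=-4.2161 Bond=312.8163
(3,1): Delta=2.1926 Bond=-72.1800
(3,2): Delta=-0.0962 Bond=234.0655
(3,3): Delta=0.1646 Bond=156.3245
V0=118.2711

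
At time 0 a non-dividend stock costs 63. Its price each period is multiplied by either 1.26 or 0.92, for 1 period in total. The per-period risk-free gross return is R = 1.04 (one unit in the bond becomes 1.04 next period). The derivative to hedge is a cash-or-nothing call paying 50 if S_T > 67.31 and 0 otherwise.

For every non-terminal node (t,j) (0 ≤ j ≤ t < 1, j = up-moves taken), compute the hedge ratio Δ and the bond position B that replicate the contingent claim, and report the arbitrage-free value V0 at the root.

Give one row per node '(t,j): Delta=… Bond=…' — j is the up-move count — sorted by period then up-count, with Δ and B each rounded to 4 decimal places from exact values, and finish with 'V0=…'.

The replicating-portfolio and risk-neutral prices coincide; use p* = (1.04−0.92)/(1.26−0.92) = 0.3529 for the latter.
Payoff layer (t=1): V(1,0)=0.0000, V(1,1)=50.0000
(0,0): S=63.0000. Δ = (V_up−V_dn)/(S_up−S_dn) = (50.0000−0.0000)/(79.3800−57.9600) = 2.3343. V = [p*·50.0000 + (1−p*)·0.0000]/1.04 = 16.9683. B = V − Δ·S = -130.0905.
Self-financing check: at every node Δ·S+B equals the discounted successor values.

(0,0): Delta=2.3343 Bond=-130.0905
V0=16.9683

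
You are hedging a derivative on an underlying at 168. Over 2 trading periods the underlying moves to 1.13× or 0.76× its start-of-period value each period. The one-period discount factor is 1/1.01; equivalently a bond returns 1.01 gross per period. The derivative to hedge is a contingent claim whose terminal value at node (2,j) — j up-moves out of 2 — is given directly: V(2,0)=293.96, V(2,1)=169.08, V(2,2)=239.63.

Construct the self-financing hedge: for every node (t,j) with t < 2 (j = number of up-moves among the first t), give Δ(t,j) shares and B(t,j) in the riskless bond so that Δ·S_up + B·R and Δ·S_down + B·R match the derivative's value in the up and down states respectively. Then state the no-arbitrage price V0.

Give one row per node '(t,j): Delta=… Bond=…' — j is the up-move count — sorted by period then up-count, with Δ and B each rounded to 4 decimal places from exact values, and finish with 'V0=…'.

Risk-neutral probability p* = (R−d)/(u−d) = (1.01−0.76)/(1.13−0.76) = 0.6757.
Terminal values V(2,·): V(2,0)=293.9600, V(2,1)=169.0800, V(2,2)=239.6300
Node (1,0) S=127.6800: V=(p*·169.0800+(1−p*)·293.9600)/1.01=207.5066; Δ=(169.0800−293.9600)/(144.2784−97.0368)=-2.6434; B=V−Δ·S=545.0201
Node (1,1) S=189.8400: V=(p*·239.6300+(1−p*)·169.0800)/1.01=214.6029; Δ=(239.6300−169.0800)/(214.5192−144.2784)=1.0044; B=V−Δ·S=23.9272
Node (0,0) S=168.0000: V=(p*·214.6029+(1−p*)·207.5066)/1.01=210.1994; Δ=(214.6029−207.5066)/(189.8400−127.6800)=0.1142; B=V−Δ·S=191.0201
Each (Δ,B) replicates both successor values, so the strategy is self-financing and V0 is arbitrage-free.

(0,0): Delta=0.1142 Bond=191.0201
(1,0): Delta=-2.6434 Bond=545.0201
(1,1): Delta=1.0044 Bond=23.9272
V0=210.1994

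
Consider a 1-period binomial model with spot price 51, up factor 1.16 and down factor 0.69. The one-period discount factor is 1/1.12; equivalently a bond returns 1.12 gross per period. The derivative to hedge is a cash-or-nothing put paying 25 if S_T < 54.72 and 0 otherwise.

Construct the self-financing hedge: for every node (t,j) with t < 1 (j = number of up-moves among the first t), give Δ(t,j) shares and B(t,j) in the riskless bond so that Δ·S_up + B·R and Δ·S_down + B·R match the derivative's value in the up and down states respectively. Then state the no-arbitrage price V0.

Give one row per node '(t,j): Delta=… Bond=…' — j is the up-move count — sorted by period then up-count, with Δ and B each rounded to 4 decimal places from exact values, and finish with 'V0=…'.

Since d<R<u, set p* = (R−d)/(u−d) = 0.9149; price each node as the discounted p*-expectation of its children.
Payoff layer (t=1): V(1,0)=25.0000, V(1,1)=0.0000
Node (0,0) S=51.0000: V=(p*·0.0000+(1−p*)·25.0000)/1.12=1.8997; Δ=(0.0000−25.0000)/(59.1600−35.1900)=-1.0430; B=V−Δ·S=55.0912
The time-0 hedge costs 1.8997, which is the no-arbitrage price.

(0,0): Delta=-1.0430 Bond=55.0912
V0=1.8997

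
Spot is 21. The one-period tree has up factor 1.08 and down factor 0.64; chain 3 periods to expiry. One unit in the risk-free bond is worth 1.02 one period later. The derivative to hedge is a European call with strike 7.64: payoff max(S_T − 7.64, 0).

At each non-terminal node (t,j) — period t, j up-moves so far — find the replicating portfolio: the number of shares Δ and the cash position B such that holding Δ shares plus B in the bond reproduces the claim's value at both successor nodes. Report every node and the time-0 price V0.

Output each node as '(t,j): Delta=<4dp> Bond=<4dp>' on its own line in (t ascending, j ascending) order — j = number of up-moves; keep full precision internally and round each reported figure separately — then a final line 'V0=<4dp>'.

No-arbitrage ⇒ martingale measure with p* = (R−d)/(u−d) = 0.8636.
Terminal payoffs: V(3,0)=0.0000, V(3,1)=1.6497, V(3,2)=8.0364, V(3,3)=18.8140
  t=2,j=0: stock 8.6016 → up 9.2897 (V=1.6497), down 5.5050 (V=0.0000). Price 1.3968; hedge Δ=0.4359, bond B=-2.3526.
  t=2,j=1: stock 14.5152 → up 15.6764 (V=8.0364), down 9.2897 (V=1.6497). Price 7.0250; hedge Δ=1.0000, bond B=-7.4902.
  t=2,j=2: stock 24.4944 → up 26.4540 (V=18.8140), down 15.6764 (V=8.0364). Price 17.0042; hedge Δ=1.0000, bond B=-7.4902.
  t=1,j=0: stock 13.4400 → up 14.5152 (V=7.0250), down 8.6016 (V=1.3968). Price 6.1348; hedge Δ=0.9517, bond B=-6.6565.
  t=1,j=1: stock 22.6800 → up 24.4944 (V=17.0042), down 14.5152 (V=7.0250). Price 15.3367; hedge Δ=1.0000, bond B=-7.3433.
  t=0,j=0: stock 21.0000 → up 22.6800 (V=15.3367), down 13.4400 (V=6.1348). Price 13.8058; hedge Δ=0.9959, bond B=-7.1075.
Self-financing check: at every node Δ·S+B equals the discounted successor values.

(0,0): Delta=0.9959 Bond=-7.1075
(1,0): Delta=0.9517 Bond=-6.6565
(1,1): Delta=1.0000 Bond=-7.3433
(2,0): Delta=0.4359 Bond=-2.3526
(2,1): Delta=1.0000 Bond=-7.4902
(2,2): Delta=1.0000 Bond=-7.4902
V0=13.8058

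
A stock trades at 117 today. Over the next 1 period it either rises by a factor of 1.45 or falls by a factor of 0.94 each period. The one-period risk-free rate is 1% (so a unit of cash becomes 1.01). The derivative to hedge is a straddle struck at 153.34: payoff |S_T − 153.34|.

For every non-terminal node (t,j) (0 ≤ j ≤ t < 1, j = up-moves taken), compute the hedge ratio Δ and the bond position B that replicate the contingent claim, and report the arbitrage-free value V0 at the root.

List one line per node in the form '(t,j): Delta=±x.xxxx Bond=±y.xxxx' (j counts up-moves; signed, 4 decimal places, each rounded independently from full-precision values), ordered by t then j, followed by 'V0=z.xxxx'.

Under the risk-neutral measure, an up-move has probability p* = (R−d)/(u−d) = 0.1373 and values discount at R = 1.01.
Terminal payoffs: V(1,0)=43.3600, V(1,1)=16.3100
(0,0): S=117.0000. Δ = (V_up−V_dn)/(S_up−S_dn) = (16.3100−43.3600)/(169.6500−109.9800) = -0.4533. V = [p*·16.3100 + (1−p*)·43.3600]/1.01 = 39.2547. B = V − Δ·S = 92.2939.
The time-0 hedge costs 39.2547, which is the no-arbitrage price.

(0,0): Delta=-0.4533 Bond=92.2939
V0=39.2547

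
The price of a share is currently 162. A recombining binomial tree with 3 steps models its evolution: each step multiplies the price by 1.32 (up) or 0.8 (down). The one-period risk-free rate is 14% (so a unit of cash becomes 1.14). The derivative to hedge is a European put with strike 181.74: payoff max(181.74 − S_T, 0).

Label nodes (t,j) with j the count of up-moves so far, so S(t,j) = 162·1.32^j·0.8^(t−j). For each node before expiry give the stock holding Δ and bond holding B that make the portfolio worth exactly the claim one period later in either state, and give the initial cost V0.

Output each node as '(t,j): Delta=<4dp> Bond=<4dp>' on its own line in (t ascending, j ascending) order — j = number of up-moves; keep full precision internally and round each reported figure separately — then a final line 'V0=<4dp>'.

Risk-neutral probability p* = (R−d)/(u−d) = (1.14−0.8)/(1.32−0.8) = 0.6538.
Terminal values V(3,·): V(3,0)=98.7960, V(3,1)=44.8824, V(3,2)=0.0000, V(3,3)=0.0000
Node (2,0) S=103.6800: V=(p*·44.8824+(1−p*)·98.7960)/1.14=55.7411; Δ=(44.8824−98.7960)/(136.8576−82.9440)=-1.0000; B=V−Δ·S=159.4211
Node (2,1) S=171.0720: V=(p*·0.0000+(1−p*)·44.8824)/1.14=13.6283; Δ=(0.0000−44.8824)/(225.8150−136.8576)=-0.5045; B=V−Δ·S=99.9406
Node (2,2) S=282.2688: V=(p*·0.0000+(1−p*)·0.0000)/1.14=0.0000; Δ=(0.0000−0.0000)/(372.5948−225.8150)=0.0000; B=V−Δ·S=0.0000
Node (1,0) S=129.6000: V=(p*·13.6283+(1−p*)·55.7411)/1.14=24.7419; Δ=(13.6283−55.7411)/(171.0720−103.6800)=-0.6249; B=V−Δ·S=105.7280
Node (1,1) S=213.8400: V=(p*·0.0000+(1−p*)·13.6283)/1.14=4.1381; Δ=(0.0000−13.6283)/(282.2688−171.0720)=-0.1226; B=V−Δ·S=30.3463
Node (0,0) S=162.0000: V=(p*·4.1381+(1−p*)·24.7419)/1.14=9.8861; Δ=(4.1381−24.7419)/(213.8400−129.6000)=-0.2446; B=V−Δ·S=49.5088
Root portfolio cost Δ·162+B reproduces V0=9.8861.

(0,0): Delta=-0.2446 Bond=49.5088
(1,0): Delta=-0.6249 Bond=105.7280
(1,1): Delta=-0.1226 Bond=30.3463
(2,0): Delta=-1.0000 Bond=159.4211
(2,1): Delta=-0.5045 Bond=99.9406
(2,2): Delta=0.0000 Bond=0.0000
V0=9.8861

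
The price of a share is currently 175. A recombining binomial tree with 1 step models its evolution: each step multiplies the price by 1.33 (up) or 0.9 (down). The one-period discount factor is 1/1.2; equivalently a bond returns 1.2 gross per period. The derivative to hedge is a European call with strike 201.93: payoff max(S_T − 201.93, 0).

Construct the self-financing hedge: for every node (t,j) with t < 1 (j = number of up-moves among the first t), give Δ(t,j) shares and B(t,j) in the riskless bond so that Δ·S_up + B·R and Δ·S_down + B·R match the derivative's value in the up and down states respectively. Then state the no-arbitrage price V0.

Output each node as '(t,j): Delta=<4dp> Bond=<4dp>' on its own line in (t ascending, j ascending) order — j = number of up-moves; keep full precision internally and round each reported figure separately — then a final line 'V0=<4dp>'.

The replicating-portfolio and risk-neutral prices coincide; use p* = (1.2−0.9)/(1.33−0.9) = 0.6977 for the latter.
At expiry t=1: V(1,0)=0.0000, V(1,1)=30.8200
(0,0): S=175.0000. Δ = (V_up−V_dn)/(S_up−S_dn) = (30.8200−0.0000)/(232.7500−157.5000) = 0.4096. V = [p*·30.8200 + (1−p*)·0.0000]/1.2 = 17.9186. B = V − Δ·S = -53.7558.
Self-financing check: at every node Δ·S+B equals the discounted successor values.

(0,0): Delta=0.4096 Bond=-53.7558
V0=17.9186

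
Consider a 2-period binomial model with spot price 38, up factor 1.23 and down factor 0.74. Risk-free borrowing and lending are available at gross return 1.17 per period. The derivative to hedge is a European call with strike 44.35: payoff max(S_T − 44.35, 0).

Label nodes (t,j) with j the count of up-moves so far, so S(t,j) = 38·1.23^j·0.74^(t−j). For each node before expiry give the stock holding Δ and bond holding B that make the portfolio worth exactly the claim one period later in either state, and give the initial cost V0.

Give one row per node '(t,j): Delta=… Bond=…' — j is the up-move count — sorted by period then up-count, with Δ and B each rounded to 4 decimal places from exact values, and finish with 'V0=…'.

No-arbitrage ⇒ martingale measure with p* = (R−d)/(u−d) = 0.8776.
At expiry t=2: V(2,0)=0.0000, V(2,1)=0.0000, V(2,2)=13.1402
Node (1,0) S=28.1200: V=(p*·0.0000+(1−p*)·0.0000)/1.17=0.0000; Δ=(0.0000−0.0000)/(34.5876−20.8088)=0.0000; B=V−Δ·S=0.0000
Node (1,1) S=46.7400: V=(p*·13.1402+(1−p*)·0.0000)/1.17=9.8557; Δ=(13.1402−0.0000)/(57.4902−34.5876)=0.5737; B=V−Δ·S=-16.9610
Node (0,0) S=38.0000: V=(p*·9.8557+(1−p*)·0.0000)/1.17=7.3922; Δ=(9.8557−0.0000)/(46.7400−28.1200)=0.5293; B=V−Δ·S=-12.7215
Root portfolio cost Δ·38+B reproduces V0=7.3922.

(0,0): Delta=0.5293 Bond=-12.7215
(1,0): Delta=0.0000 Bond=0.0000
(1,1): Delta=0.5737 Bond=-16.9610
V0=7.3922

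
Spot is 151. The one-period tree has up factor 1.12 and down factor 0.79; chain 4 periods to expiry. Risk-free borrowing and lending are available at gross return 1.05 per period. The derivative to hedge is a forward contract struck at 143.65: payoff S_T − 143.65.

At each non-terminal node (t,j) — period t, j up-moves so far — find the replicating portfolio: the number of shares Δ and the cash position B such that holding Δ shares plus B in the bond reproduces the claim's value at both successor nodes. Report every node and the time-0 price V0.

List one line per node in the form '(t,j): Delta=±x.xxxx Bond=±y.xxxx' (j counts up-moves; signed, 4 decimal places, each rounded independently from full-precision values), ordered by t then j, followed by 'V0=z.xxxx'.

Under the risk-neutral measure, an up-move has probability p* = (R−d)/(u−d) = 0.7879 and values discount at R = 1.05.
Terminal payoffs: V(4,0)=-84.8354, V(4,1)=-60.2672, V(4,2)=-25.4365, V(4,3)=23.9439, V(4,4)=93.9514
  t=3,j=0: stock 74.4489 → up 83.3828 (V=-60.2672), down 58.8146 (V=-84.8354). Price -62.3606; hedge Δ=1.0000, bond B=-136.8095.
  t=3,j=1: stock 105.5478 → up 118.2135 (V=-25.4365), down 83.3828 (V=-60.2672). Price -31.2617; hedge Δ=1.0000, bond B=-136.8095.
  t=3,j=2: stock 149.6374 → up 167.5939 (V=23.9439), down 118.2135 (V=-25.4365). Price 12.8279; hedge Δ=1.0000, bond B=-136.8095.
  t=3,j=3: stock 212.1441 → up 237.6014 (V=93.9514), down 167.5939 (V=23.9439). Price 75.3346; hedge Δ=1.0000, bond B=-136.8095.
  t=2,j=0: stock 94.2391 → up 105.5478 (V=-31.2617), down 74.4489 (V=-62.3606). Price -36.0557; hedge Δ=1.0000, bond B=-130.2948.
  t=2,j=1: stock 133.6048 → up 149.6374 (V=12.8279), down 105.5478 (V=-31.2617). Price 3.3100; hedge Δ=1.0000, bond B=-130.2948.
  t=2,j=2: stock 189.4144 → up 212.1441 (V=75.3346), down 149.6374 (V=12.8279). Price 59.1196; hedge Δ=1.0000, bond B=-130.2948.
  t=1,j=0: stock 119.2900 → up 133.6048 (V=3.3100), down 94.2391 (V=-36.0557). Price -4.8003; hedge Δ=1.0000, bond B=-124.0903.
  t=1,j=1: stock 169.1200 → up 189.4144 (V=59.1196), down 133.6048 (V=3.3100). Price 45.0297; hedge Δ=1.0000, bond B=-124.0903.
  t=0,j=0: stock 151.0000 → up 169.1200 (V=45.0297), down 119.2900 (V=-4.8003). Price 32.8188; hedge Δ=1.0000, bond B=-118.1812.
The time-0 hedge costs 32.8188, which is the no-arbitrage price.

(0,0): Delta=1.0000 Bond=-118.1812
(1,0): Delta=1.0000 Bond=-124.0903
(1,1): Delta=1.0000 Bond=-124.0903
(2,0): Delta=1.0000 Bond=-130.2948
(2,1): Delta=1.0000 Bond=-130.2948
(2,2): Delta=1.0000 Bond=-130.2948
(3,0): Delta=1.0000 Bond=-136.8095
(3,1): Delta=1.0000 Bond=-136.8095
(3,2): Delta=1.0000 Bond=-136.8095
(3,3): Delta=1.0000 Bond=-136.8095
V0=32.8188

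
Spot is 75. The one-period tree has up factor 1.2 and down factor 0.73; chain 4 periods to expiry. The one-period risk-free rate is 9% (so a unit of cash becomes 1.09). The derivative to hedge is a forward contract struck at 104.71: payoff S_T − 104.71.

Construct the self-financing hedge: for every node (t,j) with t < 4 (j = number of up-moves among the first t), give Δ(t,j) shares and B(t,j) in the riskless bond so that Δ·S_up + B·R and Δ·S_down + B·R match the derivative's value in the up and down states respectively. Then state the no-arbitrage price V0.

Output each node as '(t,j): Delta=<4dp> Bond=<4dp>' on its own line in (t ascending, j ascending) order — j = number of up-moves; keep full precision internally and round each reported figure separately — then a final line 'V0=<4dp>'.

No-arbitrage ⇒ martingale measure with p* = (R−d)/(u−d) = 0.7660.
Terminal values V(4,·): V(4,0)=-83.4113, V(4,1)=-69.6985, V(4,2)=-47.1568, V(4,3)=-10.1020, V(4,4)=50.8100
Node (3,0) S=29.1763: V=(p*·-69.6985+(1−p*)·-83.4113)/1.09=-66.8879; Δ=(-69.6985−-83.4113)/(35.0115−21.2987)=1.0000; B=V−Δ·S=-96.0642
Node (3,1) S=47.9610: V=(p*·-47.1568+(1−p*)·-69.6985)/1.09=-48.1032; Δ=(-47.1568−-69.6985)/(57.5532−35.0115)=1.0000; B=V−Δ·S=-96.0642
Node (3,2) S=78.8400: V=(p*·-10.1020+(1−p*)·-47.1568)/1.09=-17.2242; Δ=(-10.1020−-47.1568)/(94.6080−57.5532)=1.0000; B=V−Δ·S=-96.0642
Node (3,3) S=129.6000: V=(p*·50.8100+(1−p*)·-10.1020)/1.09=33.5358; Δ=(50.8100−-10.1020)/(155.5200−94.6080)=1.0000; B=V−Δ·S=-96.0642
Node (2,0) S=39.9675: V=(p*·-48.1032+(1−p*)·-66.8879)/1.09=-48.1648; Δ=(-48.1032−-66.8879)/(47.9610−29.1763)=1.0000; B=V−Δ·S=-88.1323
Node (2,1) S=65.7000: V=(p*·-17.2242+(1−p*)·-48.1032)/1.09=-22.4323; Δ=(-17.2242−-48.1032)/(78.8400−47.9610)=1.0000; B=V−Δ·S=-88.1323
Node (2,2) S=108.0000: V=(p*·33.5358+(1−p*)·-17.2242)/1.09=19.8677; Δ=(33.5358−-17.2242)/(129.6000−78.8400)=1.0000; B=V−Δ·S=-88.1323
Node (1,0) S=54.7500: V=(p*·-22.4323+(1−p*)·-48.1648)/1.09=-26.1053; Δ=(-22.4323−-48.1648)/(65.7000−39.9675)=1.0000; B=V−Δ·S=-80.8553
Node (1,1) S=90.0000: V=(p*·19.8677+(1−p*)·-22.4323)/1.09=9.1447; Δ=(19.8677−-22.4323)/(108.0000−65.7000)=1.0000; B=V−Δ·S=-80.8553
Node (0,0) S=75.0000: V=(p*·9.1447+(1−p*)·-26.1053)/1.09=0.8208; Δ=(9.1447−-26.1053)/(90.0000−54.7500)=1.0000; B=V−Δ·S=-74.1792
Check: Δ(0,0)·S0 + B(0,0) = 0.8208 = V0.

(0,0): Delta=1.0000 Bond=-74.1792
(1,0): Delta=1.0000 Bond=-80.8553
(1,1): Delta=1.0000 Bond=-80.8553
(2,0): Delta=1.0000 Bond=-88.1323
(2,1): Delta=1.0000 Bond=-88.1323
(2,2): Delta=1.0000 Bond=-88.1323
(3,0): Delta=1.0000 Bond=-96.0642
(3,1): Delta=1.0000 Bond=-96.0642
(3,2): Delta=1.0000 Bond=-96.0642
(3,3): Delta=1.0000 Bond=-96.0642
V0=0.8208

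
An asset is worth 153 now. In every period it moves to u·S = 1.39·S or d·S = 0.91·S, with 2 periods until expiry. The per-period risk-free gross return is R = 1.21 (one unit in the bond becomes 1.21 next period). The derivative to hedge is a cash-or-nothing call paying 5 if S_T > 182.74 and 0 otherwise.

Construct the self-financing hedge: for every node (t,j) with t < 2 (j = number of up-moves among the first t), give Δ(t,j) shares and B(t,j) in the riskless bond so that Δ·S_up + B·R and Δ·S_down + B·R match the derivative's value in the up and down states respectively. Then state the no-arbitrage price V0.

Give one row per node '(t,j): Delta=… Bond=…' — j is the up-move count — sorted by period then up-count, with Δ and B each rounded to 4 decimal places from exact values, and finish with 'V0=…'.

Under the risk-neutral measure, an up-move has probability p* = (R−d)/(u−d) = 0.6250 and values discount at R = 1.21.
Terminal payoffs: V(2,0)=0.0000, V(2,1)=5.0000, V(2,2)=5.0000
  t=1,j=0: stock 139.2300 → up 193.5297 (V=5.0000), down 126.6993 (V=0.0000). Price 2.5826; hedge Δ=0.0748, bond B=-7.8340.
  t=1,j=1: stock 212.6700 → up 295.6113 (V=5.0000), down 193.5297 (V=5.0000). Price 4.1322; hedge Δ=0.0000, bond B=4.1322.
  t=0,j=0: stock 153.0000 → up 212.6700 (V=4.1322), down 139.2300 (V=2.5826). Price 2.9348; hedge Δ=0.0211, bond B=-0.2935.
Root portfolio cost Δ·153+B reproduces V0=2.9348.

(0,0): Delta=0.0211 Bond=-0.2935
(1,0): Delta=0.0748 Bond=-7.8340
(1,1): Delta=0.0000 Bond=4.1322
V0=2.9348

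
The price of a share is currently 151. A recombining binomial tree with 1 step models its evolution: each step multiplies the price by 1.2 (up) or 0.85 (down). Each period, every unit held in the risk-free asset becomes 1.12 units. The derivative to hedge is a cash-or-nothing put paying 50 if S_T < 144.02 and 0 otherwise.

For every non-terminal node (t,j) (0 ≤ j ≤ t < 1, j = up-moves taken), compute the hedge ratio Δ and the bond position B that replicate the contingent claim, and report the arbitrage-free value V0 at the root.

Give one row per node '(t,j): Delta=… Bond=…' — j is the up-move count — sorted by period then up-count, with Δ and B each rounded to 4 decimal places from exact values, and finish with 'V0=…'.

(0,0): Delta=-0.9461 Bond=153.0612
V0=10.2041

No-arbitrage ⇒ martingale measure with p* = (R−d)/(u−d) = 0.7714.
At expiry t=1: V(1,0)=50.0000, V(1,1)=0.0000
(0,0): S=151.0000. Δ = (V_up−V_dn)/(S_up−S_dn) = (0.0000−50.0000)/(181.2000−128.3500) = -0.9461. V = [p*·0.0000 + (1−p*)·50.0000]/1.12 = 10.2041. B = V − Δ·S = 153.0612.
Root portfolio cost Δ·151+B reproduces V0=10.2041.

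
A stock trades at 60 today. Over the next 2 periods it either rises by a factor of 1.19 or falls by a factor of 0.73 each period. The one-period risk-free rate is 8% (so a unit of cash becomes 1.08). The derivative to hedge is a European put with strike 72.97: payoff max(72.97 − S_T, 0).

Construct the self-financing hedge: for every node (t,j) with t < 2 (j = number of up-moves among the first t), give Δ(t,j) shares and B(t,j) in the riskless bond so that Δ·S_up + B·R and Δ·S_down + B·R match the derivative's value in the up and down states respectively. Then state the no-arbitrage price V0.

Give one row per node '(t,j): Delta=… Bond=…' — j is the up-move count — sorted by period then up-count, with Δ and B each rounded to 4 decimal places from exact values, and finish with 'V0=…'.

(0,0): Delta=-0.6938 Bond=50.1417
(1,0): Delta=-1.0000 Bond=67.5648
(1,1): Delta=-0.6348 Bond=49.9378
V0=8.5140

Under the risk-neutral measure, an up-move has probability p* = (R−d)/(u−d) = 0.7609 and values discount at R = 1.08.
Terminal payoffs: V(2,0)=40.9960, V(2,1)=20.8480, V(2,2)=0.0000
Node (1,0) S=43.8000: V=(p*·20.8480+(1−p*)·40.9960)/1.08=23.7648; Δ=(20.8480−40.9960)/(52.1220−31.9740)=-1.0000; B=V−Δ·S=67.5648
Node (1,1) S=71.4000: V=(p*·0.0000+(1−p*)·20.8480)/1.08=4.6161; Δ=(0.0000−20.8480)/(84.9660−52.1220)=-0.6348; B=V−Δ·S=49.9378
Node (0,0) S=60.0000: V=(p*·4.6161+(1−p*)·23.7648)/1.08=8.5140; Δ=(4.6161−23.7648)/(71.4000−43.8000)=-0.6938; B=V−Δ·S=50.1417
Root portfolio cost Δ·60+B reproduces V0=8.5140.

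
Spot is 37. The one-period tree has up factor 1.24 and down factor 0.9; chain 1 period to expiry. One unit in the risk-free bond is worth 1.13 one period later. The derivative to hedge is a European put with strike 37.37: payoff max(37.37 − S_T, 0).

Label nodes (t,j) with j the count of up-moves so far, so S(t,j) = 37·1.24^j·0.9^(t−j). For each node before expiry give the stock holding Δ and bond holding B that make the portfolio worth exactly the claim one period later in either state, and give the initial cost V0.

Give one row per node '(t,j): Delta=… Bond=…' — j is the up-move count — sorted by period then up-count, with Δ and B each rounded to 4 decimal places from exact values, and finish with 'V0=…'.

Under the risk-neutral measure, an up-move has probability p* = (R−d)/(u−d) = 0.6765 and values discount at R = 1.13.
Payoff layer (t=1): V(1,0)=4.0700, V(1,1)=0.0000
Node (0,0) S=37.0000: V=(p*·0.0000+(1−p*)·4.0700)/1.13=1.1653; Δ=(0.0000−4.0700)/(45.8800−33.3000)=-0.3235; B=V−Δ·S=13.1359
The time-0 hedge costs 1.1653, which is the no-arbitrage price.

(0,0): Delta=-0.3235 Bond=13.1359
V0=1.1653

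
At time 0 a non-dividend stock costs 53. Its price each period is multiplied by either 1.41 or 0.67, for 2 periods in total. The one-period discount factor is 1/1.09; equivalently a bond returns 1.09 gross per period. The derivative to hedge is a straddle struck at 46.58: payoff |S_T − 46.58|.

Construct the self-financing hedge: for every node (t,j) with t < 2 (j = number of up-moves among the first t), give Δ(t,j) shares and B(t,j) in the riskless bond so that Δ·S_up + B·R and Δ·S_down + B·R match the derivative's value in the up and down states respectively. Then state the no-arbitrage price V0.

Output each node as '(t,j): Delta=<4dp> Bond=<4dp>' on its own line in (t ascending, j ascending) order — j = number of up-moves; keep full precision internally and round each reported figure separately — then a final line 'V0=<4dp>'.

Risk-neutral probability p* = (R−d)/(u−d) = (1.09−0.67)/(1.41−0.67) = 0.5676.
At expiry t=2: V(2,0)=22.7883, V(2,1)=3.4891, V(2,2)=58.7893
(1,0): S=35.5100. Δ = (V_up−V_dn)/(S_up−S_dn) = (3.4891−22.7883)/(50.0691−23.7917) = -0.7344. V = [p*·3.4891 + (1−p*)·22.7883]/1.09 = 10.8575. B = V − Δ·S = 36.9375.
(1,1): S=74.7300. Δ = (V_up−V_dn)/(S_up−S_dn) = (58.7893−3.4891)/(105.3693−50.0691) = 1.0000. V = [p*·58.7893 + (1−p*)·3.4891]/1.09 = 31.9961. B = V − Δ·S = -42.7339.
(0,0): S=53.0000. Δ = (V_up−V_dn)/(S_up−S_dn) = (31.9961−10.8575)/(74.7300−35.5100) = 0.5390. V = [p*·31.9961 + (1−p*)·10.8575]/1.09 = 20.9680. B = V − Δ·S = -7.5976.
Root portfolio cost Δ·53+B reproduces V0=20.9680.

(0,0): Delta=0.5390 Bond=-7.5976
(1,0): Delta=-0.7344 Bond=36.9375
(1,1): Delta=1.0000 Bond=-42.7339
V0=20.9680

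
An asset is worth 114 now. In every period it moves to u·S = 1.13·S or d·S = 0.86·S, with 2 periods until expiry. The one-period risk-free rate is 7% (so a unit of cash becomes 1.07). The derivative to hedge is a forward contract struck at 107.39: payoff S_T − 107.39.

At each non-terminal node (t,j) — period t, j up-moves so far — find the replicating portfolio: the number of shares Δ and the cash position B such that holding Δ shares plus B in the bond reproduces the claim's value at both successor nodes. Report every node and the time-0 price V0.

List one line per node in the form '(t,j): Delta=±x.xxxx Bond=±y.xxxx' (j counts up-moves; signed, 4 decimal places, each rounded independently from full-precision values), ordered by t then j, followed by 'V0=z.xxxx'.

(0,0): Delta=1.0000 Bond=-93.7986
(1,0): Delta=1.0000 Bond=-100.3645
(1,1): Delta=1.0000 Bond=-100.3645
V0=20.2014

Risk-neutral probability p* = (R−d)/(u−d) = (1.07−0.86)/(1.13−0.86) = 0.7778.
Terminal payoffs: V(2,0)=-23.0756, V(2,1)=3.3952, V(2,2)=38.1766
(1,0): S=98.0400. Δ = (V_up−V_dn)/(S_up−S_dn) = (3.3952−-23.0756)/(110.7852−84.3144) = 1.0000. V = [p*·3.3952 + (1−p*)·-23.0756]/1.07 = -2.3245. B = V − Δ·S = -100.3645.
(1,1): S=128.8200. Δ = (V_up−V_dn)/(S_up−S_dn) = (38.1766−3.3952)/(145.5666−110.7852) = 1.0000. V = [p*·38.1766 + (1−p*)·3.3952]/1.07 = 28.4555. B = V − Δ·S = -100.3645.
(0,0): S=114.0000. Δ = (V_up−V_dn)/(S_up−S_dn) = (28.4555−-2.3245)/(128.8200−98.0400) = 1.0000. V = [p*·28.4555 + (1−p*)·-2.3245]/1.07 = 20.2014. B = V − Δ·S = -93.7986.
Check: Δ(0,0)·S0 + B(0,0) = 20.2014 = V0.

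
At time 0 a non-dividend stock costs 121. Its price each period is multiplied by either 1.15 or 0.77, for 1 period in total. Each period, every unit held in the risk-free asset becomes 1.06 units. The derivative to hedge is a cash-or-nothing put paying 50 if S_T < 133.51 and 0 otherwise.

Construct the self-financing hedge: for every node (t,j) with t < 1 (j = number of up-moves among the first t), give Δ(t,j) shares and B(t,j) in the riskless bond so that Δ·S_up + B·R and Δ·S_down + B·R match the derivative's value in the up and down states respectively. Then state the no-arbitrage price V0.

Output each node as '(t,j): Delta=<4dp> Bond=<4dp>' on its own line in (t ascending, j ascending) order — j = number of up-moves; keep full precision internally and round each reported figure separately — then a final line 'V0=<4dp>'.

Since d<R<u, set p* = (R−d)/(u−d) = 0.7632; price each node as the discounted p*-expectation of its children.
Terminal values V(1,·): V(1,0)=50.0000, V(1,1)=0.0000
(0,0): S=121.0000. Δ = (V_up−V_dn)/(S_up−S_dn) = (0.0000−50.0000)/(139.1500−93.1700) = -1.0874. V = [p*·0.0000 + (1−p*)·50.0000]/1.06 = 11.1718. B = V − Δ·S = 142.7507.
The time-0 hedge costs 11.1718, which is the no-arbitrage price.

(0,0): Delta=-1.0874 Bond=142.7507
V0=11.1718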